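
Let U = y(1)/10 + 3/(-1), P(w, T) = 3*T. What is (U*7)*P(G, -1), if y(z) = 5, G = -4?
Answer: 105/2 ≈ 52.500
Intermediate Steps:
U = -5/2 (U = 5/10 + 3/(-1) = 5*(⅒) + 3*(-1) = ½ - 3 = -5/2 ≈ -2.5000)
(U*7)*P(G, -1) = (-5/2*7)*(3*(-1)) = -35/2*(-3) = 105/2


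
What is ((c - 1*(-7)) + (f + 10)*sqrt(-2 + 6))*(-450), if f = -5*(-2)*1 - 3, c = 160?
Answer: -90450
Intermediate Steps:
f = 7 (f = 10*1 - 3 = 10 - 3 = 7)
((c - 1*(-7)) + (f + 10)*sqrt(-2 + 6))*(-450) = ((160 - 1*(-7)) + (7 + 10)*sqrt(-2 + 6))*(-450) = ((160 + 7) + 17*sqrt(4))*(-450) = (167 + 17*2)*(-450) = (167 + 34)*(-450) = 201*(-450) = -90450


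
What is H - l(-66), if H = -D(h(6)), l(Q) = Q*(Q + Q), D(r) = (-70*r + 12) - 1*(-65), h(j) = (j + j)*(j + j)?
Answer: 1291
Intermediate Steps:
h(j) = 4*j² (h(j) = (2*j)*(2*j) = 4*j²)
D(r) = 77 - 70*r (D(r) = (12 - 70*r) + 65 = 77 - 70*r)
l(Q) = 2*Q² (l(Q) = Q*(2*Q) = 2*Q²)
H = 10003 (H = -(77 - 280*6²) = -(77 - 280*36) = -(77 - 70*144) = -(77 - 10080) = -1*(-10003) = 10003)
H - l(-66) = 10003 - 2*(-66)² = 10003 - 2*4356 = 10003 - 1*8712 = 10003 - 8712 = 1291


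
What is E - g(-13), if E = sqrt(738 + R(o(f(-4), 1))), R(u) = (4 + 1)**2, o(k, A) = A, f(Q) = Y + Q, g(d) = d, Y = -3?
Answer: 13 + sqrt(763) ≈ 40.622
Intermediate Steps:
f(Q) = -3 + Q
R(u) = 25 (R(u) = 5**2 = 25)
E = sqrt(763) (E = sqrt(738 + 25) = sqrt(763) ≈ 27.622)
E - g(-13) = sqrt(763) - 1*(-13) = sqrt(763) + 13 = 13 + sqrt(763)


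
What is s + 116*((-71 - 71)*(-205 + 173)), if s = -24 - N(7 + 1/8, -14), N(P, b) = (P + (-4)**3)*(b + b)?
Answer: 1050975/2 ≈ 5.2549e+5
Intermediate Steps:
N(P, b) = 2*b*(-64 + P) (N(P, b) = (P - 64)*(2*b) = (-64 + P)*(2*b) = 2*b*(-64 + P))
s = -3233/2 (s = -24 - 2*(-14)*(-64 + (7 + 1/8)) = -24 - 2*(-14)*(-64 + 57/8) = -24 - 2*(-14)*(-455)/8 = -24 - 1*3185/2 = -24 - 3185/2 = -3233/2 ≈ -1616.5)
s + 116*((-71 - 71)*(-205 + 173)) = -3233/2 + 116*((-71 - 71)*(-205 + 173)) = -3233/2 + 116*(-142*(-32)) = -3233/2 + 116*4544 = -3233/2 + 527104 = 1050975/2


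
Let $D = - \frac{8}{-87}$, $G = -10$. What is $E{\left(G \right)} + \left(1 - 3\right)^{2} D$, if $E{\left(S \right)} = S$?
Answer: $- \frac{838}{87} \approx -9.6322$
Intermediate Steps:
$D = \frac{8}{87}$ ($D = \left(-8\right) \left(- \frac{1}{87}\right) = \frac{8}{87} \approx 0.091954$)
$E{\left(G \right)} + \left(1 - 3\right)^{2} D = -10 + \left(1 - 3\right)^{2} \cdot \frac{8}{87} = -10 + \left(-2\right)^{2} \cdot \frac{8}{87} = -10 + 4 \cdot \frac{8}{87} = -10 + \frac{32}{87} = - \frac{838}{87}$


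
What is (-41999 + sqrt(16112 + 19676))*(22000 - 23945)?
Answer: 81688055 - 3890*sqrt(8947) ≈ 8.1320e+7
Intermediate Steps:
(-41999 + sqrt(16112 + 19676))*(22000 - 23945) = (-41999 + sqrt(35788))*(-1945) = (-41999 + 2*sqrt(8947))*(-1945) = 81688055 - 3890*sqrt(8947)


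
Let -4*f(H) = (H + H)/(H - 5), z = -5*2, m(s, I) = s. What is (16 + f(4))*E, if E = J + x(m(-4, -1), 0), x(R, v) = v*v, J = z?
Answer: -180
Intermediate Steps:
z = -10
J = -10
f(H) = -H/(2*(-5 + H)) (f(H) = -(H + H)/(4*(H - 5)) = -2*H/(4*(-5 + H)) = -H/(2*(-5 + H)))
x(R, v) = v**2
E = -10 (E = -10 + 0**2 = -10 + 0 = -10)
(16 + f(4))*E = (16 - 1*4/(-10 + 2*4))*(-10) = (16 - 1*4/(-10 + 8))*(-10) = (16 - 1*4/(-2))*(-10) = (16 - 1*4*(-1/2))*(-10) = (16 + 2)*(-10) = 18*(-10) = -180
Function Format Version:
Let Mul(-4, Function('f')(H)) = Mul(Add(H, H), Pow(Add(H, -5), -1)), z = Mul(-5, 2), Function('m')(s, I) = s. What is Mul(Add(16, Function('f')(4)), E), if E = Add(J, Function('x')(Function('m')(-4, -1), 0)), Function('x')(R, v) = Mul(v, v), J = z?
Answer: -180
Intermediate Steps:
z = -10
J = -10
Function('f')(H) = Mul(Rational(-1, 2), H, Pow(Add(-5, H), -1)) (Function('f')(H) = Mul(Rational(-1, 4), Mul(Add(H, H), Pow(Add(H, -5), -1))) = Mul(Rational(-1, 4), Mul(Mul(2, H), Pow(Add(-5, H), -1))) = Mul(Rational(-1, 4), Mul(2, H, Pow(Add(-5, H), -1))) = Mul(Rational(-1, 2), H, Pow(Add(-5, H), -1)))
Function('x')(R, v) = Pow(v, 2)
E = -10 (E = Add(-10, Pow(0, 2)) = Add(-10, 0) = -10)
Mul(Add(16, Function('f')(4)), E) = Mul(Add(16, Mul(-1, 4, Pow(Add(-10, Mul(2, 4)), -1))), -10) = Mul(Add(16, Mul(-1, 4, Pow(Add(-10, 8), -1))), -10) = Mul(Add(16, Mul(-1, 4, Pow(-2, -1))), -10) = Mul(Add(16, Mul(-1, 4, Rational(-1, 2))), -10) = Mul(Add(16, 2), -10) = Mul(18, -10) = -180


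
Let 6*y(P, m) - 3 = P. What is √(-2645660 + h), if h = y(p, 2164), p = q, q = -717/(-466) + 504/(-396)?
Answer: I*√625653178161891/15378 ≈ 1626.5*I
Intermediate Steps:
q = 1363/5126 (q = -717*(-1/466) + 504*(-1/396) = 717/466 - 14/11 = 1363/5126 ≈ 0.26590)
p = 1363/5126 ≈ 0.26590
y(P, m) = ½ + P/6
h = 16741/30756 (h = ½ + (⅙)*(1363/5126) = ½ + 1363/30756 = 16741/30756 ≈ 0.54432)
√(-2645660 + h) = √(-2645660 + 16741/30756) = √(-81369902219/30756) = I*√625653178161891/15378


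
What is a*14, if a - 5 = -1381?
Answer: -19264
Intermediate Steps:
a = -1376 (a = 5 - 1381 = -1376)
a*14 = -1376*14 = -19264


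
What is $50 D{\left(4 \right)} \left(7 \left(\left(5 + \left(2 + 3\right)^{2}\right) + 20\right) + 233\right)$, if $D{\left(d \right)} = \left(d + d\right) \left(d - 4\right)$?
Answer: $0$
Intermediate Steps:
$D{\left(d \right)} = 2 d \left(-4 + d\right)$
$50 D{\left(4 \right)} \left(7 \left(\left(5 + \left(2 + 3\right)^{2}\right) + 20\right) + 233\right) = 50 \cdot 2 \cdot 4 \left(-4 + 4\right) \left(7 \left(\left(5 + \left(2 + 3\right)^{2}\right) + 20\right) + 233\right) = 50 \cdot 2 \cdot 4 \cdot 0 \left(7 \left(\left(5 + 5^{2}\right) + 20\right) + 233\right) = 50 \cdot 0 \left(7 \left(\left(5 + 25\right) + 20\right) + 233\right) = 0 \left(7 \left(30 + 20\right) + 233\right) = 0 \left(7 \cdot 50 + 233\right) = 0 \left(350 + 233\right) = 0 \cdot 583 = 0$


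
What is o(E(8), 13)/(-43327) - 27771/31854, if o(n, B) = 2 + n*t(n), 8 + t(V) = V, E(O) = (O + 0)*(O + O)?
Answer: -564191755/460046086 ≈ -1.2264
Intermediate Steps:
E(O) = 2*O**2 (E(O) = O*(2*O) = 2*O**2)
t(V) = -8 + V
o(n, B) = 2 + n*(-8 + n)
o(E(8), 13)/(-43327) - 27771/31854 = (2 + (2*8**2)*(-8 + 2*8**2))/(-43327) - 27771/31854 = (2 + (2*64)*(-8 + 2*64))*(-1/43327) - 27771*1/31854 = (2 + 128*(-8 + 128))*(-1/43327) - 9257/10618 = (2 + 128*120)*(-1/43327) - 9257/10618 = (2 + 15360)*(-1/43327) - 9257/10618 = 15362*(-1/43327) - 9257/10618 = -15362/43327 - 9257/10618 = -564191755/460046086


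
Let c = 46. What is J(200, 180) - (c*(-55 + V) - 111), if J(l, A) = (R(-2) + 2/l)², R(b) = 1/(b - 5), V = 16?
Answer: 933458649/490000 ≈ 1905.0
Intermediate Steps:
R(b) = 1/(-5 + b)
J(l, A) = (-⅐ + 2/l)² (J(l, A) = (1/(-5 - 2) + 2/l)² = (1/(-7) + 2/l)² = (-⅐ + 2/l)²)
J(200, 180) - (c*(-55 + V) - 111) = (1/49)*(-14 + 200)²/200² - (46*(-55 + 16) - 111) = (1/49)*(1/40000)*186² - (46*(-39) - 111) = (1/49)*(1/40000)*34596 - (-1794 - 111) = 8649/490000 - 1*(-1905) = 8649/490000 + 1905 = 933458649/490000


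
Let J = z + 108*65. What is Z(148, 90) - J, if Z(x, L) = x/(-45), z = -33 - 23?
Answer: -313528/45 ≈ -6967.3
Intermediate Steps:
z = -56
Z(x, L) = -x/45 (Z(x, L) = x*(-1/45) = -x/45)
J = 6964 (J = -56 + 108*65 = -56 + 7020 = 6964)
Z(148, 90) - J = -1/45*148 - 1*6964 = -148/45 - 6964 = -313528/45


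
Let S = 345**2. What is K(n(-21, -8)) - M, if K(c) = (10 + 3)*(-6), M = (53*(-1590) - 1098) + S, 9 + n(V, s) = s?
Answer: -33735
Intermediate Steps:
n(V, s) = -9 + s
S = 119025
M = 33657 (M = (53*(-1590) - 1098) + 119025 = (-84270 - 1098) + 119025 = -85368 + 119025 = 33657)
K(c) = -78 (K(c) = 13*(-6) = -78)
K(n(-21, -8)) - M = -78 - 1*33657 = -78 - 33657 = -33735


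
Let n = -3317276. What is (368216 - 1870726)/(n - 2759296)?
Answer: 751255/3038286 ≈ 0.24726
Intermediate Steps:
(368216 - 1870726)/(n - 2759296) = (368216 - 1870726)/(-3317276 - 2759296) = -1502510/(-6076572) = -1502510*(-1/6076572) = 751255/3038286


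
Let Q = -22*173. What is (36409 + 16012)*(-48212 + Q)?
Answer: -2726835578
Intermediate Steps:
Q = -3806
(36409 + 16012)*(-48212 + Q) = (36409 + 16012)*(-48212 - 3806) = 52421*(-52018) = -2726835578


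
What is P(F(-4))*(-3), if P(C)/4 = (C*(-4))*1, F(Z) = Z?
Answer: -192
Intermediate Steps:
P(C) = -16*C (P(C) = 4*((C*(-4))*1) = 4*(-4*C*1) = 4*(-4*C) = -16*C)
P(F(-4))*(-3) = -16*(-4)*(-3) = 64*(-3) = -192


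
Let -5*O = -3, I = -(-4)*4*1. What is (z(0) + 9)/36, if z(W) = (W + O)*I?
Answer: 31/60 ≈ 0.51667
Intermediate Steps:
I = 16 (I = -4*(-4)*1 = 16*1 = 16)
O = ⅗ (O = -⅕*(-3) = ⅗ ≈ 0.60000)
z(W) = 48/5 + 16*W (z(W) = (W + ⅗)*16 = (⅗ + W)*16 = 48/5 + 16*W)
(z(0) + 9)/36 = ((48/5 + 16*0) + 9)/36 = ((48/5 + 0) + 9)/36 = (48/5 + 9)/36 = (1/36)*(93/5) = 31/60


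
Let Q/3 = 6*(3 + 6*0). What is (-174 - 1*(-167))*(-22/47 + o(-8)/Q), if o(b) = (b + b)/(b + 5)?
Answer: 9842/3807 ≈ 2.5852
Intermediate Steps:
o(b) = 2*b/(5 + b) (o(b) = (2*b)/(5 + b) = 2*b/(5 + b))
Q = 54 (Q = 3*(6*(3 + 6*0)) = 3*(6*(3 + 0)) = 3*(6*3) = 3*18 = 54)
(-174 - 1*(-167))*(-22/47 + o(-8)/Q) = (-174 - 1*(-167))*(-22/47 + (2*(-8)/(5 - 8))/54) = (-174 + 167)*(-22*1/47 + (2*(-8)/(-3))*(1/54)) = -7*(-22/47 + (2*(-8)*(-⅓))*(1/54)) = -7*(-22/47 + (16/3)*(1/54)) = -7*(-22/47 + 8/81) = -7*(-1406/3807) = 9842/3807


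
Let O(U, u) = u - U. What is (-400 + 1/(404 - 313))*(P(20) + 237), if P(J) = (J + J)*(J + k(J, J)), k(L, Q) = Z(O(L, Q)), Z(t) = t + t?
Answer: -37745763/91 ≈ -4.1479e+5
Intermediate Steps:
Z(t) = 2*t
k(L, Q) = -2*L + 2*Q (k(L, Q) = 2*(Q - L) = -2*L + 2*Q)
P(J) = 2*J² (P(J) = (J + J)*(J + (-2*J + 2*J)) = (2*J)*(J + 0) = (2*J)*J = 2*J²)
(-400 + 1/(404 - 313))*(P(20) + 237) = (-400 + 1/(404 - 313))*(2*20² + 237) = (-400 + 1/91)*(2*400 + 237) = (-400 + 1/91)*(800 + 237) = -36399/91*1037 = -37745763/91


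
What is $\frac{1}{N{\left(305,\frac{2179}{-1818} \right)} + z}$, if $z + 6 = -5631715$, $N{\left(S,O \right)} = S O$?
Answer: $- \frac{1818}{10239133373} \approx -1.7755 \cdot 10^{-7}$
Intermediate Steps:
$N{\left(S,O \right)} = O S$
$z = -5631721$ ($z = -6 - 5631715 = -5631721$)
$\frac{1}{N{\left(305,\frac{2179}{-1818} \right)} + z} = \frac{1}{\frac{2179}{-1818} \cdot 305 - 5631721} = \frac{1}{2179 \left(- \frac{1}{1818}\right) 305 - 5631721} = \frac{1}{\left(- \frac{2179}{1818}\right) 305 - 5631721} = \frac{1}{- \frac{664595}{1818} - 5631721} = \frac{1}{- \frac{10239133373}{1818}} = - \frac{1818}{10239133373}$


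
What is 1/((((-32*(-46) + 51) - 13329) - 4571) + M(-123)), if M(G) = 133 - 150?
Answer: -1/16394 ≈ -6.0998e-5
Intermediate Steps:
M(G) = -17
1/((((-32*(-46) + 51) - 13329) - 4571) + M(-123)) = 1/((((-32*(-46) + 51) - 13329) - 4571) - 17) = 1/((((1472 + 51) - 13329) - 4571) - 17) = 1/(((1523 - 13329) - 4571) - 17) = 1/((-11806 - 4571) - 17) = 1/(-16377 - 17) = 1/(-16394) = -1/16394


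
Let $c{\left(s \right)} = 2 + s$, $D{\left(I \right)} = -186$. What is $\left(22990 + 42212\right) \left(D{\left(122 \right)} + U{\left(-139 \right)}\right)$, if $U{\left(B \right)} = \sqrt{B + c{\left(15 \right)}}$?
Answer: $-12127572 + 65202 i \sqrt{122} \approx -1.2128 \cdot 10^{7} + 7.2018 \cdot 10^{5} i$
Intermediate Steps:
$U{\left(B \right)} = \sqrt{17 + B}$ ($U{\left(B \right)} = \sqrt{B + \left(2 + 15\right)} = \sqrt{B + 17} = \sqrt{17 + B}$)
$\left(22990 + 42212\right) \left(D{\left(122 \right)} + U{\left(-139 \right)}\right) = \left(22990 + 42212\right) \left(-186 + \sqrt{17 - 139}\right) = 65202 \left(-186 + \sqrt{-122}\right) = 65202 \left(-186 + i \sqrt{122}\right) = -12127572 + 65202 i \sqrt{122}$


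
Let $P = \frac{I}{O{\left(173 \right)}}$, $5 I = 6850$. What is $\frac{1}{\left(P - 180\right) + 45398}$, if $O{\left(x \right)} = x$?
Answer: $\frac{173}{7824084} \approx 2.2111 \cdot 10^{-5}$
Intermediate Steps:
$I = 1370$ ($I = \frac{1}{5} \cdot 6850 = 1370$)
$P = \frac{1370}{173} \approx 7.9191$
$\frac{1}{\left(P - 180\right) + 45398} = \frac{1}{\left(\frac{1370}{173} - 180\right) + 45398} = \frac{1}{- \frac{29770}{173} + 45398} = \frac{1}{\frac{7824084}{173}} = \frac{173}{7824084}$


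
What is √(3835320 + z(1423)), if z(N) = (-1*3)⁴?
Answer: √3835401 ≈ 1958.4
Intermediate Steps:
z(N) = 81 (z(N) = (-3)⁴ = 81)
√(3835320 + z(1423)) = √(3835320 + 81) = √3835401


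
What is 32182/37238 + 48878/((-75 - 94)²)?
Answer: 1369634533/531777259 ≈ 2.5756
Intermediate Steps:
32182/37238 + 48878/((-75 - 94)²) = 32182*(1/37238) + 48878/((-169)²) = 16091/18619 + 48878/28561 = 1369634533/531777259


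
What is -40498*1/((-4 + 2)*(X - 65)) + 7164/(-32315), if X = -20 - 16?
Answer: -655069999/3263815 ≈ -200.71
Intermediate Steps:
X = -36
-40498*1/((-4 + 2)*(X - 65)) + 7164/(-32315) = -40498*1/((-36 - 65)*(-4 + 2)) + 7164/(-32315) = -40498/((-101*(-2))) + 7164*(-1/32315) = -40498/((-101*(-2))) - 7164/32315 = -40498/202 - 7164/32315 = -40498*1/202 - 7164/32315 = -20249/101 - 7164/32315 = -655069999/3263815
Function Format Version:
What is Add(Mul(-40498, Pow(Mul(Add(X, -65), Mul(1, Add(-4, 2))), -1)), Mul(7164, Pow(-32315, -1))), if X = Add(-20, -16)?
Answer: Rational(-655069999, 3263815) ≈ -200.71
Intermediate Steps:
X = -36
Add(Mul(-40498, Pow(Mul(Add(X, -65), Mul(1, Add(-4, 2))), -1)), Mul(7164, Pow(-32315, -1))) = Add(Mul(-40498, Pow(Mul(Add(-36, -65), Mul(1, Add(-4, 2))), -1)), Mul(7164, Pow(-32315, -1))) = Add(Mul(-40498, Pow(Mul(-101, Mul(1, -2)), -1)), Mul(7164, Rational(-1, 32315))) = Add(Mul(-40498, Pow(Mul(-101, -2), -1)), Rational(-7164, 32315)) = Add(Mul(-40498, Pow(202, -1)), Rational(-7164, 32315)) = Add(Mul(-40498, Rational(1, 202)), Rational(-7164, 32315)) = Add(Rational(-20249, 101), Rational(-7164, 32315)) = Rational(-655069999, 3263815)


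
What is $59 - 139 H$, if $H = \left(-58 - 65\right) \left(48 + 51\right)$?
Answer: $1692662$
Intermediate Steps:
$H = -12177$ ($H = \left(-123\right) 99 = -12177$)
$59 - 139 H = 59 - -1692603 = 59 + 1692603 = 1692662$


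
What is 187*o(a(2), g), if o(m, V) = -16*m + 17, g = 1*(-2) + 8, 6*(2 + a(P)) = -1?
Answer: 28985/3 ≈ 9661.7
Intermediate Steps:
a(P) = -13/6 (a(P) = -2 + (⅙)*(-1) = -2 - ⅙ = -13/6)
g = 6 (g = -2 + 8 = 6)
o(m, V) = 17 - 16*m
187*o(a(2), g) = 187*(17 - 16*(-13/6)) = 187*(17 + 104/3) = 187*(155/3) = 28985/3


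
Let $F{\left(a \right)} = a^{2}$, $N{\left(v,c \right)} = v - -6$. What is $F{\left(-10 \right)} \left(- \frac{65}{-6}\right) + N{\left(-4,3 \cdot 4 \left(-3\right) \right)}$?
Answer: $\frac{3256}{3} \approx 1085.3$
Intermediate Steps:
$N{\left(v,c \right)} = 6 + v$ ($N{\left(v,c \right)} = v + 6 = 6 + v$)
$F{\left(-10 \right)} \left(- \frac{65}{-6}\right) + N{\left(-4,3 \cdot 4 \left(-3\right) \right)} = \left(-10\right)^{2} \left(- \frac{65}{-6}\right) + \left(6 - 4\right) = 100 \left(\left(-65\right) \left(- \frac{1}{6}\right)\right) + 2 = 100 \cdot \frac{65}{6} + 2 = \frac{3250}{3} + 2 = \frac{3256}{3}$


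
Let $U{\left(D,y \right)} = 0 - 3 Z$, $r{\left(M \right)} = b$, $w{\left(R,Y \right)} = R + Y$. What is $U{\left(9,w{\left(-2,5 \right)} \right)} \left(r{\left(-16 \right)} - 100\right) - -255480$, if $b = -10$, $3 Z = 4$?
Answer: $255920$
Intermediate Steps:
$Z = \frac{4}{3}$ ($Z = \frac{1}{3} \cdot 4 = \frac{4}{3} \approx 1.3333$)
$r{\left(M \right)} = -10$
$U{\left(D,y \right)} = -4$ ($U{\left(D,y \right)} = 0 - 4 = -4$)
$U{\left(9,w{\left(-2,5 \right)} \right)} \left(r{\left(-16 \right)} - 100\right) - -255480 = - 4 \left(-10 - 100\right) - -255480 = \left(-4\right) \left(-110\right) + 255480 = 440 + 255480 = 255920$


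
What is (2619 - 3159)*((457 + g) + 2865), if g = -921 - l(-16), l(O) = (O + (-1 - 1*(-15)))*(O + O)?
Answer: -1261980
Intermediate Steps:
l(O) = 2*O*(14 + O) (l(O) = (O + (-1 + 15))*(2*O) = (O + 14)*(2*O) = (14 + O)*(2*O) = 2*O*(14 + O))
g = -985 (g = -921 - 2*(-16)*(14 - 16) = -921 - 2*(-16)*(-2) = -921 - 1*64 = -921 - 64 = -985)
(2619 - 3159)*((457 + g) + 2865) = (2619 - 3159)*((457 - 985) + 2865) = -540*(-528 + 2865) = -540*2337 = -1261980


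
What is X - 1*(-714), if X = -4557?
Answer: -3843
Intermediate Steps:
X - 1*(-714) = -4557 - 1*(-714) = -4557 + 714 = -3843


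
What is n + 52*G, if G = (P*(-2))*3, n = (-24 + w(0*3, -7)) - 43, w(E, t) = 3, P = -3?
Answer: 872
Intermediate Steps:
n = -64 (n = (-24 + 3) - 43 = -21 - 43 = -64)
G = 18 (G = -3*(-2)*3 = 6*3 = 18)
n + 52*G = -64 + 52*18 = -64 + 936 = 872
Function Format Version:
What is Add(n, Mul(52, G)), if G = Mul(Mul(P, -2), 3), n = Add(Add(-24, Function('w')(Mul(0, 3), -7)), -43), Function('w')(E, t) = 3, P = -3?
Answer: 872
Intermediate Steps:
n = -64 (n = Add(Add(-24, 3), -43) = Add(-21, -43) = -64)
G = 18 (G = Mul(Mul(-3, -2), 3) = Mul(6, 3) = 18)
Add(n, Mul(52, G)) = Add(-64, Mul(52, 18)) = Add(-64, 936) = 872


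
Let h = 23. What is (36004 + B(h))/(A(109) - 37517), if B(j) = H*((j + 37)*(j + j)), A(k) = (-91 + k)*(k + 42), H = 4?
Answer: -47044/34799 ≈ -1.3519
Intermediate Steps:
A(k) = (-91 + k)*(42 + k)
B(j) = 8*j*(37 + j) (B(j) = 4*((j + 37)*(j + j)) = 4*((37 + j)*(2*j)) = 4*(2*j*(37 + j)) = 8*j*(37 + j))
(36004 + B(h))/(A(109) - 37517) = (36004 + 8*23*(37 + 23))/((-3822 + 109² - 49*109) - 37517) = (36004 + 8*23*60)/((-3822 + 11881 - 5341) - 37517) = (36004 + 11040)/(2718 - 37517) = 47044/(-34799) = 47044*(-1/34799) = -47044/34799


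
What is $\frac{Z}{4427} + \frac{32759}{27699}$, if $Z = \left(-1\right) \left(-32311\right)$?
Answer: $\frac{1040006482}{122623473} \approx 8.4813$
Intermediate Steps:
$Z = 32311$
$\frac{Z}{4427} + \frac{32759}{27699} = \frac{32311}{4427} + \frac{32759}{27699} = \frac{1040006482}{122623473}$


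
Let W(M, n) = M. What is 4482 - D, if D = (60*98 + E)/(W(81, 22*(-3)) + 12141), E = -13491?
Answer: 18262205/4074 ≈ 4482.6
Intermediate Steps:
D = -2537/4074 (D = (60*98 - 13491)/(81 + 12141) = (5880 - 13491)/12222 = -7611*1/12222 = -2537/4074 ≈ -0.62273)
4482 - D = 4482 - 1*(-2537/4074) = 4482 + 2537/4074 = 18262205/4074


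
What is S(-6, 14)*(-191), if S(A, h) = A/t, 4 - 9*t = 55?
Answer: -3438/17 ≈ -202.24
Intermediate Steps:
t = -17/3 (t = 4/9 - 1/9*55 = 4/9 - 55/9 = -17/3 ≈ -5.6667)
S(A, h) = -3*A/17 (S(A, h) = A/(-17/3) = A*(-3/17) = -3*A/17)
S(-6, 14)*(-191) = -3/17*(-6)*(-191) = (18/17)*(-191) = -3438/17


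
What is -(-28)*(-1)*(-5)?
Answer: 140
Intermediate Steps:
-(-28)*(-1)*(-5) = -7*4*(-5) = -28*(-5) = 140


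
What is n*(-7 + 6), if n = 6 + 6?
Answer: -12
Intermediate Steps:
n = 12
n*(-7 + 6) = 12*(-7 + 6) = 12*(-1) = -12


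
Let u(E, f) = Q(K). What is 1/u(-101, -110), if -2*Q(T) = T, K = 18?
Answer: -1/9 ≈ -0.11111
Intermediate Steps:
Q(T) = -T/2
u(E, f) = -9 (u(E, f) = -1/2*18 = -9)
1/u(-101, -110) = 1/(-9) = -1/9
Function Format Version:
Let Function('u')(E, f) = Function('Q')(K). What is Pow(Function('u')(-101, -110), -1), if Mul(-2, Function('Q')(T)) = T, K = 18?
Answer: Rational(-1, 9) ≈ -0.11111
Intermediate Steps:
Function('Q')(T) = Mul(Rational(-1, 2), T)
Function('u')(E, f) = -9 (Function('u')(E, f) = Mul(Rational(-1, 2), 18) = -9)
Pow(Function('u')(-101, -110), -1) = Pow(-9, -1) = Rational(-1, 9)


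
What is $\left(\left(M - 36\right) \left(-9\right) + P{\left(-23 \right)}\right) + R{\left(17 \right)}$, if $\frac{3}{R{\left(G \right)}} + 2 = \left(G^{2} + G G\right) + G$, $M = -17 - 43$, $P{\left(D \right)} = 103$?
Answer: $\frac{573434}{593} \approx 967.0$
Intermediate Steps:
$M = -60$ ($M = -17 - 43 = -60$)
$R{\left(G \right)} = \frac{3}{-2 + G + 2 G^{2}}$ ($R{\left(G \right)} = \frac{3}{-2 + \left(\left(G^{2} + G G\right) + G\right)} = \frac{3}{-2 + \left(\left(G^{2} + G^{2}\right) + G\right)} = \frac{3}{-2 + \left(2 G^{2} + G\right)} = \frac{3}{-2 + \left(G + 2 G^{2}\right)} = \frac{3}{-2 + G + 2 G^{2}}$)
$\left(\left(M - 36\right) \left(-9\right) + P{\left(-23 \right)}\right) + R{\left(17 \right)} = \left(\left(-60 - 36\right) \left(-9\right) + 103\right) + \frac{3}{-2 + 17 + 2 \cdot 17^{2}} = \left(\left(-96\right) \left(-9\right) + 103\right) + \frac{3}{-2 + 17 + 2 \cdot 289} = \left(864 + 103\right) + \frac{3}{-2 + 17 + 578} = 967 + \frac{3}{593} = \frac{573434}{593}$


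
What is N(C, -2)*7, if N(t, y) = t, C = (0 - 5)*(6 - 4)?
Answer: -70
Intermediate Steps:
C = -10 (C = -5*2 = -10)
N(C, -2)*7 = -10*7 = -70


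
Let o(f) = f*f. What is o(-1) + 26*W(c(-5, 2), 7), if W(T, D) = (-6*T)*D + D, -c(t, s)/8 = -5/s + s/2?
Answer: -12921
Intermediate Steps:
o(f) = f**2
c(t, s) = -4*s + 40/s (c(t, s) = -8*(-5/s + s/2) = -8*(s/2 - 5/s) = -4*s + 40/s)
W(T, D) = D - 6*D*T (W(T, D) = -6*D*T + D = D - 6*D*T)
o(-1) + 26*W(c(-5, 2), 7) = (-1)**2 + 26*(7*(1 - 6*(-4*2 + 40/2))) = 1 + 26*(7*(1 - 6*(-8 + 40*(1/2)))) = 1 + 26*(7*(1 - 6*(-8 + 20))) = 1 + 26*(7*(1 - 6*12)) = 1 + 26*(7*(1 - 72)) = 1 + 26*(7*(-71)) = 1 + 26*(-497) = 1 - 12922 = -12921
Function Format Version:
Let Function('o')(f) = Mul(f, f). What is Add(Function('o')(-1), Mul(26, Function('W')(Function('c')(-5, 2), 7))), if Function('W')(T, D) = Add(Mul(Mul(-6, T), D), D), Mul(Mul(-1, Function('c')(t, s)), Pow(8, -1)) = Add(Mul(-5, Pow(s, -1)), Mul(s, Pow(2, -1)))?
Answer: -12921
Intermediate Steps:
Function('o')(f) = Pow(f, 2)
Function('c')(t, s) = Add(Mul(-4, s), Mul(40, Pow(s, -1))) (Function('c')(t, s) = Mul(-8, Add(Mul(-5, Pow(s, -1)), Mul(s, Pow(2, -1)))) = Mul(-8, Add(Mul(-5, Pow(s, -1)), Mul(s, Rational(1, 2)))) = Mul(-8, Add(Mul(-5, Pow(s, -1)), Mul(Rational(1, 2), s))) = Mul(-8, Add(Mul(Rational(1, 2), s), Mul(-5, Pow(s, -1)))) = Add(Mul(-4, s), Mul(40, Pow(s, -1))))
Function('W')(T, D) = Add(D, Mul(-6, D, T)) (Function('W')(T, D) = Add(Mul(-6, D, T), D) = Add(D, Mul(-6, D, T)))
Add(Function('o')(-1), Mul(26, Function('W')(Function('c')(-5, 2), 7))) = Add(Pow(-1, 2), Mul(26, Mul(7, Add(1, Mul(-6, Add(Mul(-4, 2), Mul(40, Pow(2, -1)))))))) = Add(1, Mul(26, Mul(7, Add(1, Mul(-6, Add(-8, Mul(40, Rational(1, 2)))))))) = Add(1, Mul(26, Mul(7, Add(1, Mul(-6, Add(-8, 20)))))) = Add(1, Mul(26, Mul(7, Add(1, Mul(-6, 12))))) = Add(1, Mul(26, Mul(7, Add(1, -72)))) = Add(1, Mul(26, Mul(7, -71))) = Add(1, Mul(26, -497)) = Add(1, -12922) = -12921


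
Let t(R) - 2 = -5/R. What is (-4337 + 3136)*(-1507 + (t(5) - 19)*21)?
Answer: 2263885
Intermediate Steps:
t(R) = 2 - 5/R
(-4337 + 3136)*(-1507 + (t(5) - 19)*21) = (-4337 + 3136)*(-1507 + ((2 - 5/5) - 19)*21) = -1201*(-1507 + ((2 - 5*1/5) - 19)*21) = -1201*(-1507 + ((2 - 1) - 19)*21) = -1201*(-1507 + (1 - 19)*21) = -1201*(-1507 - 18*21) = -1201*(-1507 - 378) = -1201*(-1885) = 2263885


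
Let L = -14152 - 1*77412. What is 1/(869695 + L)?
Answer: 1/778131 ≈ 1.2851e-6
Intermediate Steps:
L = -91564 (L = -14152 - 77412 = -91564)
1/(869695 + L) = 1/(869695 - 91564) = 1/778131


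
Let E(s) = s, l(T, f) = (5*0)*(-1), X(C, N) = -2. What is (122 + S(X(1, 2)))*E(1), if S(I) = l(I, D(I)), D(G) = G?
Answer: 122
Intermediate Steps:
l(T, f) = 0 (l(T, f) = 0*(-1) = 0)
S(I) = 0
(122 + S(X(1, 2)))*E(1) = (122 + 0)*1 = 122*1 = 122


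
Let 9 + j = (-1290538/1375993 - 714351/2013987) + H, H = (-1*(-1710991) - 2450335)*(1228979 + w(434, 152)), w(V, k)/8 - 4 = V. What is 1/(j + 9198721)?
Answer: -923744004697/841733746329368372240863 ≈ -1.0974e-12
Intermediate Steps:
w(V, k) = 32 + 8*V
H = -911228911152 (H = (-1*(-1710991) - 2450335)*(1228979 + (32 + 8*434)) = (1710991 - 2450335)*(1228979 + (32 + 3472)) = -739344*(1228979 + 3504) = -739344*1232483 = -911228911152)
j = -841742243592743002633400/923744004697 (j = -9 + ((-1290538/1375993 - 714351/2013987) - 911228911152) = -9 + ((-1290538*1/1375993 - 714351*1/2013987) - 911228911152) = -9 + ((-1290538/1375993 - 238117/671329) - 911228911152) = -9 + (-1194022910183/923744004697 - 911228911152) = -9 - 841742243584429306591127/923744004697 = -841742243592743002633400/923744004697 ≈ -9.1123e+11)
1/(j + 9198721) = 1/(-841742243592743002633400/923744004697 + 9198721) = 1/(-841733746329368372240863/923744004697) = -923744004697/841733746329368372240863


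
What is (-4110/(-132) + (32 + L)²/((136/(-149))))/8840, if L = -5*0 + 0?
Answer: -407939/3306160 ≈ -0.12339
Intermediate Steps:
L = 0 (L = 0 + 0 = 0)
(-4110/(-132) + (32 + L)²/((136/(-149))))/8840 = (-4110/(-132) + (32 + 0)²/((136/(-149))))/8840 = (-4110*(-1/132) + 32²/((136*(-1/149))))*(1/8840) = (685/22 + 1024/(-136/149))*(1/8840) = (685/22 + 1024*(-149/136))*(1/8840) = (685/22 - 19072/17)*(1/8840) = -407939/374*1/8840 = -407939/3306160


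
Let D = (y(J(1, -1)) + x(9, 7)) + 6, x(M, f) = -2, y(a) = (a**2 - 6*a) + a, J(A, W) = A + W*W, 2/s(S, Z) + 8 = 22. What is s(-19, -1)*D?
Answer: -2/7 ≈ -0.28571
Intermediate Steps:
s(S, Z) = 1/7 (s(S, Z) = 2/(-8 + 22) = 2/14 = 2*(1/14) = 1/7)
J(A, W) = A + W**2
y(a) = a**2 - 5*a
D = -2 (D = ((1 + (-1)**2)*(-5 + (1 + (-1)**2)) - 2) + 6 = ((1 + 1)*(-5 + (1 + 1)) - 2) + 6 = (2*(-5 + 2) - 2) + 6 = (2*(-3) - 2) + 6 = (-6 - 2) + 6 = -8 + 6 = -2)
s(-19, -1)*D = (1/7)*(-2) = -2/7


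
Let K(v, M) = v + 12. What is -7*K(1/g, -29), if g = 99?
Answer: -8323/99 ≈ -84.071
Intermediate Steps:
K(v, M) = 12 + v
-7*K(1/g, -29) = -7*(12 + 1/99) = -7*1189/99 = -8323/99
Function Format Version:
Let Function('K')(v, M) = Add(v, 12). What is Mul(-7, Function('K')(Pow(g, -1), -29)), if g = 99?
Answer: Rational(-8323, 99) ≈ -84.071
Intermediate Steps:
Function('K')(v, M) = Add(12, v)
Mul(-7, Function('K')(Pow(g, -1), -29)) = Mul(-7, Add(12, Pow(99, -1))) = Mul(-7, Add(12, Rational(1, 99))) = Mul(-7, Rational(1189, 99)) = Rational(-8323, 99)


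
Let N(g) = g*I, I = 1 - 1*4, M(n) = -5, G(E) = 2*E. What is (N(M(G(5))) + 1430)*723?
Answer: 1044735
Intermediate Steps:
I = -3 (I = 1 - 4 = -3)
N(g) = -3*g (N(g) = g*(-3) = -3*g)
(N(M(G(5))) + 1430)*723 = (-3*(-5) + 1430)*723 = (15 + 1430)*723 = 1445*723 = 1044735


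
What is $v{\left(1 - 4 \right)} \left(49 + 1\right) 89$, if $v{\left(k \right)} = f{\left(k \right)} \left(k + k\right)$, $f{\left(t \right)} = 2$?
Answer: $-53400$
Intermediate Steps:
$v{\left(k \right)} = 4 k$ ($v{\left(k \right)} = 2 \left(k + k\right) = 2 \cdot 2 k = 4 k$)
$v{\left(1 - 4 \right)} \left(49 + 1\right) 89 = 4 \left(1 - 4\right) \left(49 + 1\right) 89 = 4 \left(1 - 4\right) 50 \cdot 89 = 4 \left(-3\right) 50 \cdot 89 = \left(-12\right) 50 \cdot 89 = \left(-600\right) 89 = -53400$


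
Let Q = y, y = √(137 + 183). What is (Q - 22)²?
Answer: 804 - 352*√5 ≈ 16.904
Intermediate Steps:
y = 8*√5 (y = √320 = 8*√5 ≈ 17.889)
Q = 8*√5 ≈ 17.889
(Q - 22)² = (8*√5 - 22)² = (-22 + 8*√5)²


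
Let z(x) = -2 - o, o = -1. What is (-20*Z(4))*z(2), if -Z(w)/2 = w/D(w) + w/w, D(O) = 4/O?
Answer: -200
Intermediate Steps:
z(x) = -1 (z(x) = -2 - 1*(-1) = -2 + 1 = -1)
Z(w) = -2 - w²/2 (Z(w) = -2*(w/((4/w)) + w/w) = -2*(w*(w/4) + 1) = -2*(w²/4 + 1) = -2*(1 + w²/4) = -2 - w²/2)
(-20*Z(4))*z(2) = -20*(-2 - ½*4²)*(-1) = -20*(-2 - ½*16)*(-1) = -20*(-2 - 8)*(-1) = -20*(-10)*(-1) = 200*(-1) = -200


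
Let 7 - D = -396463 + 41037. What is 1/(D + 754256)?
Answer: 1/1109689 ≈ 9.0115e-7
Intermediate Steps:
D = 355433 (D = 7 - (-396463 + 41037) = 7 - 1*(-355426) = 7 + 355426 = 355433)
1/(D + 754256) = 1/(355433 + 754256) = 1/1109689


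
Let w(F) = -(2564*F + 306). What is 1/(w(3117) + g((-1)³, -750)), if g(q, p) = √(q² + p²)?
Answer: -7992294/63876762819935 - √562501/63876762819935 ≈ -1.2513e-7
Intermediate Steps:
w(F) = -306 - 2564*F (w(F) = -(306 + 2564*F) = -306 - 2564*F)
g(q, p) = √(p² + q²)
1/(w(3117) + g((-1)³, -750)) = 1/((-306 - 2564*3117) + √((-750)² + ((-1)³)²)) = 1/((-306 - 7991988) + √(562500 + (-1)²)) = 1/(-7992294 + √(562500 + 1)) = 1/(-7992294 + √562501)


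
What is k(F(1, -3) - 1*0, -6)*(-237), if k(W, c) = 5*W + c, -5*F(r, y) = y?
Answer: 711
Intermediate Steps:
F(r, y) = -y/5
k(W, c) = c + 5*W
k(F(1, -3) - 1*0, -6)*(-237) = (-6 + 5*(-⅕*(-3) - 1*0))*(-237) = (-6 + 5*(⅗ + 0))*(-237) = (-6 + 5*(⅗))*(-237) = (-6 + 3)*(-237) = -3*(-237) = 711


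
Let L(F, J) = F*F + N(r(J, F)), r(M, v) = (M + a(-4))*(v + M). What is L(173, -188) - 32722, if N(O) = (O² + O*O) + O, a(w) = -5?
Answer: 16762152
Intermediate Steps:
r(M, v) = (-5 + M)*(M + v) (r(M, v) = (M - 5)*(v + M) = (-5 + M)*(M + v))
N(O) = O + 2*O² (N(O) = (O² + O²) + O = 2*O² + O = O + 2*O²)
L(F, J) = F² + (J² - 5*F - 5*J + F*J)*(1 - 10*F - 10*J + 2*J² + 2*F*J) (L(F, J) = F*F + (J² - 5*J - 5*F + J*F)*(1 + 2*(J² - 5*J - 5*F + J*F)) = F² + (J² - 5*J - 5*F + F*J)*(1 + 2*(J² - 5*J - 5*F + F*J)) = F² + (J² - 5*F - 5*J + F*J)*(1 + 2*(J² - 5*F - 5*J + F*J)) = F² + (J² - 5*F - 5*J + F*J)*(1 + (-10*F - 10*J + 2*J² + 2*F*J)) = F² + (J² - 5*F - 5*J + F*J)*(1 - 10*F - 10*J + 2*J² + 2*F*J))
L(173, -188) - 32722 = (173² + ((-188)² - 5*173 - 5*(-188) + 173*(-188))*(1 - 10*173 - 10*(-188) + 2*(-188)² + 2*173*(-188))) - 32722 = (29929 + (35344 - 865 + 940 - 32524)*(1 - 1730 + 1880 + 2*35344 - 65048)) - 32722 = (29929 + 2895*(1 - 1730 + 1880 + 70688 - 65048)) - 32722 = (29929 + 2895*5791) - 32722 = (29929 + 16764945) - 32722 = 16794874 - 32722 = 16762152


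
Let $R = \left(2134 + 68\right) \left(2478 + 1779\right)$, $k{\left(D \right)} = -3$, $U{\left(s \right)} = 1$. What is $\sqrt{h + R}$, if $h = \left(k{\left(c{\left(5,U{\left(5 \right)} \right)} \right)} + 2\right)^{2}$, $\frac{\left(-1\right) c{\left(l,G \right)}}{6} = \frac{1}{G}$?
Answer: $\sqrt{9373915} \approx 3061.7$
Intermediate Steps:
$c{\left(l,G \right)} = - \frac{6}{G}$
$h = 1$ ($h = \left(-3 + 2\right)^{2} = \left(-1\right)^{2} = 1$)
$R = 9373914$ ($R = 2202 \cdot 4257 = 9373914$)
$\sqrt{h + R} = \sqrt{1 + 9373914} = \sqrt{9373915}$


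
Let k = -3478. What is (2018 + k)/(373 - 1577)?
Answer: 365/301 ≈ 1.2126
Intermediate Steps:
(2018 + k)/(373 - 1577) = (2018 - 3478)/(373 - 1577) = -1460/(-1204) = -1460*(-1/1204) = 365/301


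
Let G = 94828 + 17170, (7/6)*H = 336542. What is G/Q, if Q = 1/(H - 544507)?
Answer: -200733679406/7 ≈ -2.8676e+10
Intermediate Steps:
H = 2019252/7 (H = (6/7)*336542 = 2019252/7 ≈ 2.8846e+5)
Q = -7/1792297 (Q = 1/(2019252/7 - 544507) = 1/(-1792297/7) = -7/1792297 ≈ -3.9056e-6)
G = 111998
G/Q = 111998/(-7/1792297) = 111998*(-1792297/7) = -200733679406/7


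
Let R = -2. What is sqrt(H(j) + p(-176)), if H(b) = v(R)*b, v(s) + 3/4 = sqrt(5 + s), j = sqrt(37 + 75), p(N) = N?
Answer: I*sqrt(176 + sqrt(7)*(3 - 4*sqrt(3))) ≈ 12.869*I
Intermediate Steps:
j = 4*sqrt(7) (j = sqrt(112) = 4*sqrt(7) ≈ 10.583)
v(s) = -3/4 + sqrt(5 + s)
H(b) = b*(-3/4 + sqrt(3)) (H(b) = (-3/4 + sqrt(5 - 2))*b = (-3/4 + sqrt(3))*b = b*(-3/4 + sqrt(3)))
sqrt(H(j) + p(-176)) = sqrt((4*sqrt(7))*(-3 + 4*sqrt(3))/4 - 176) = sqrt(sqrt(7)*(-3 + 4*sqrt(3)) - 176) = sqrt(-176 + sqrt(7)*(-3 + 4*sqrt(3)))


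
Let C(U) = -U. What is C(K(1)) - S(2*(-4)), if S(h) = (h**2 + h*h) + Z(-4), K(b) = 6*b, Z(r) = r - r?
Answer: -134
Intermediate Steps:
Z(r) = 0
S(h) = 2*h**2 (S(h) = (h**2 + h*h) + 0 = (h**2 + h**2) + 0 = 2*h**2 + 0 = 2*h**2)
C(K(1)) - S(2*(-4)) = -6 - 2*(2*(-4))**2 = -1*6 - 2*(-8)**2 = -6 - 2*64 = -6 - 1*128 = -6 - 128 = -134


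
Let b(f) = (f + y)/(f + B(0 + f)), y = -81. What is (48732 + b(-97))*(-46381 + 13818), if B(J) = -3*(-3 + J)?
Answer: -322126807334/203 ≈ -1.5868e+9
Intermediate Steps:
B(J) = 9 - 3*J
b(f) = (-81 + f)/(9 - 2*f) (b(f) = (f - 81)/(f + (9 - 3*(0 + f))) = (-81 + f)/(f + (9 - 3*f)) = (-81 + f)/(9 - 2*f))
(48732 + b(-97))*(-46381 + 13818) = (48732 + (81 - 1*(-97))/(-9 + 2*(-97)))*(-46381 + 13818) = (48732 + (81 + 97)/(-9 - 194))*(-32563) = (48732 + 178/(-203))*(-32563) = (48732 - 1/203*178)*(-32563) = (48732 - 178/203)*(-32563) = (9892418/203)*(-32563) = -322126807334/203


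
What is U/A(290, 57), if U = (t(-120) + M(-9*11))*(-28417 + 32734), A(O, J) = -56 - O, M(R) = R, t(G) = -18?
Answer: 505089/346 ≈ 1459.8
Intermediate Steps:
U = -505089 (U = (-18 - 9*11)*(-28417 + 32734) = (-18 - 99)*4317 = -117*4317 = -505089)
U/A(290, 57) = -505089/(-56 - 1*290) = -505089/(-56 - 290) = -505089/(-346) = -505089*(-1/346) = 505089/346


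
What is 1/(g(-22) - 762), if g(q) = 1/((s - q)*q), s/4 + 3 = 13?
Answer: -1364/1039369 ≈ -0.0013123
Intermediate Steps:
s = 40 (s = -12 + 4*13 = -12 + 52 = 40)
g(q) = 1/(q*(40 - q)) (g(q) = 1/((40 - q)*q) = 1/(q*(40 - q)))
1/(g(-22) - 762) = 1/(-1/(-22*(-40 - 22)) - 762) = 1/(-1*(-1/22)/(-62) - 762) = 1/(-1*(-1/22)*(-1/62) - 762) = 1/(-1/1364 - 762) = 1/(-1039369/1364) = -1364/1039369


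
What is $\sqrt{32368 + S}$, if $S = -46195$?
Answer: $i \sqrt{13827} \approx 117.59 i$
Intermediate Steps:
$\sqrt{32368 + S} = \sqrt{32368 - 46195} = \sqrt{-13827} = i \sqrt{13827}$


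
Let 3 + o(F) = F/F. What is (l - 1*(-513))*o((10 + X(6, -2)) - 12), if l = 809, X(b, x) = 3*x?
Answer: -2644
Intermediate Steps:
o(F) = -2 (o(F) = -3 + F/F = -3 + 1 = -2)
(l - 1*(-513))*o((10 + X(6, -2)) - 12) = (809 - 1*(-513))*(-2) = (809 + 513)*(-2) = 1322*(-2) = -2644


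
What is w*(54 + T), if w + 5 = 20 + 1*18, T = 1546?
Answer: 52800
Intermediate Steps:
w = 33 (w = -5 + (20 + 1*18) = -5 + (20 + 18) = -5 + 38 = 33)
w*(54 + T) = 33*(54 + 1546) = 33*1600 = 52800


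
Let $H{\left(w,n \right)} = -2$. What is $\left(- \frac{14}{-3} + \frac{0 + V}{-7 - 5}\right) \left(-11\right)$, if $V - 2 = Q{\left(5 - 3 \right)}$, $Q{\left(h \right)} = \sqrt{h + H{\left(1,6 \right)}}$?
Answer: $- \frac{99}{2} \approx -49.5$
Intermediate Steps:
$Q{\left(h \right)} = \sqrt{-2 + h}$ ($Q{\left(h \right)} = \sqrt{h - 2} = \sqrt{-2 + h}$)
$V = 2$ ($V = 2 + \sqrt{-2 + \left(5 - 3\right)} = 2 + \sqrt{-2 + 2} = 2 + \sqrt{0} = 2 + 0 = 2$)
$\left(- \frac{14}{-3} + \frac{0 + V}{-7 - 5}\right) \left(-11\right) = \left(- \frac{14}{-3} + \frac{0 + 2}{-7 - 5}\right) \left(-11\right) = \left(\left(-14\right) \left(- \frac{1}{3}\right) + \frac{2}{-12}\right) \left(-11\right) = \left(\frac{14}{3} + 2 \left(- \frac{1}{12}\right)\right) \left(-11\right) = \left(\frac{14}{3} - \frac{1}{6}\right) \left(-11\right) = \frac{9}{2} \left(-11\right) = - \frac{99}{2}$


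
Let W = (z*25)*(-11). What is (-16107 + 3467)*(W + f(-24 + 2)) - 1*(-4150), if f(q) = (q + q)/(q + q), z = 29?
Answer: 100795510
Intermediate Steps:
W = -7975 (W = (29*25)*(-11) = 725*(-11) = -7975)
f(q) = 1 (f(q) = (2*q)/((2*q)) = (2*q)*(1/(2*q)) = 1)
(-16107 + 3467)*(W + f(-24 + 2)) - 1*(-4150) = (-16107 + 3467)*(-7975 + 1) - 1*(-4150) = -12640*(-7974) + 4150 = 100791360 + 4150 = 100795510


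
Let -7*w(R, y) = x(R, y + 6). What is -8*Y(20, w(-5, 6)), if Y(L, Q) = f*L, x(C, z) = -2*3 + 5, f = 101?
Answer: -16160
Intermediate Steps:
x(C, z) = -1 (x(C, z) = -6 + 5 = -1)
w(R, y) = ⅐ (w(R, y) = -⅐*(-1) = ⅐)
Y(L, Q) = 101*L
-8*Y(20, w(-5, 6)) = -808*20 = -8*2020 = -16160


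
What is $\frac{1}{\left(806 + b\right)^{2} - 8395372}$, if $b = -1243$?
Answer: $- \frac{1}{8204403} \approx -1.2189 \cdot 10^{-7}$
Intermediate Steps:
$\frac{1}{\left(806 + b\right)^{2} - 8395372} = \frac{1}{\left(806 - 1243\right)^{2} - 8395372} = \frac{1}{\left(-437\right)^{2} - 8395372} = \frac{1}{190969 - 8395372} = \frac{1}{-8204403} = - \frac{1}{8204403}$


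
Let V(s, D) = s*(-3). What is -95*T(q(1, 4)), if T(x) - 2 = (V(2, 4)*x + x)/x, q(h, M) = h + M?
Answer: 285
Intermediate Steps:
V(s, D) = -3*s
q(h, M) = M + h
T(x) = -3 (T(x) = 2 + ((-3*2)*x + x)/x = 2 + (-6*x + x)/x = 2 + (-5*x)/x = 2 - 5 = -3)
-95*T(q(1, 4)) = -95*(-3) = 285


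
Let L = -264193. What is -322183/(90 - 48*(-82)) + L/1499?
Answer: -1546593335/6034974 ≈ -256.27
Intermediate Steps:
-322183/(90 - 48*(-82)) + L/1499 = -322183/(90 - 48*(-82)) - 264193/1499 = -322183/(90 + 3936) - 264193*1/1499 = -322183/4026 - 264193/1499 = -1546593335/6034974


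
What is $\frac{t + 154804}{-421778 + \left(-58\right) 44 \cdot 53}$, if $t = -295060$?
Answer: $\frac{23376}{92839} \approx 0.25179$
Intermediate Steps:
$\frac{t + 154804}{-421778 + \left(-58\right) 44 \cdot 53} = \frac{-295060 + 154804}{-421778 + \left(-58\right) 44 \cdot 53} = - \frac{140256}{-421778 - 135256} = - \frac{140256}{-557034} = \left(-140256\right) \left(- \frac{1}{557034}\right) = \frac{23376}{92839}$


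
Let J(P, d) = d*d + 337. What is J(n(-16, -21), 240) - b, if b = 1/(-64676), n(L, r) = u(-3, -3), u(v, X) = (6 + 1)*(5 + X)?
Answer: 3747133413/64676 ≈ 57937.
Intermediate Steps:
u(v, X) = 35 + 7*X (u(v, X) = 7*(5 + X) = 35 + 7*X)
n(L, r) = 14 (n(L, r) = 35 + 7*(-3) = 35 - 21 = 14)
J(P, d) = 337 + d² (J(P, d) = d² + 337 = 337 + d²)
b = -1/64676 ≈ -1.5462e-5
J(n(-16, -21), 240) - b = (337 + 240²) - 1*(-1/64676) = (337 + 57600) + 1/64676 = 57937 + 1/64676 = 3747133413/64676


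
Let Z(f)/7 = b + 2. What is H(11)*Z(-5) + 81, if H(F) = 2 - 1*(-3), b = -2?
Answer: 81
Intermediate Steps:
Z(f) = 0 (Z(f) = 7*(-2 + 2) = 7*0 = 0)
H(F) = 5 (H(F) = 2 + 3 = 5)
H(11)*Z(-5) + 81 = 5*0 + 81 = 0 + 81 = 81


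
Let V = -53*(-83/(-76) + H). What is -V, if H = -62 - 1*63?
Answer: -499101/76 ≈ -6567.1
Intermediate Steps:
H = -125 (H = -62 - 63 = -125)
V = 499101/76 (V = -53*(-83/(-76) - 125) = -53*(-83*(-1/76) - 125) = -53*(83/76 - 125) = -53*(-9417/76) = 499101/76 ≈ 6567.1)
-V = -1*499101/76 = -499101/76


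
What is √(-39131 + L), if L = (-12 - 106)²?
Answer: I*√25207 ≈ 158.77*I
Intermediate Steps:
L = 13924 (L = (-118)² = 13924)
√(-39131 + L) = √(-39131 + 13924) = √(-25207) = I*√25207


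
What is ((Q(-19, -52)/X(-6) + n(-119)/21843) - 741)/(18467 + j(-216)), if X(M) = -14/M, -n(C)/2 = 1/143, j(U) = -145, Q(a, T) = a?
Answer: -8189945485/200303826723 ≈ -0.040888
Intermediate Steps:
n(C) = -2/143
((Q(-19, -52)/X(-6) + n(-119)/21843) - 741)/(18467 + j(-216)) = ((-19/((-14/(-6))) - 2/143/21843) - 741)/(18467 - 145) = ((-19/((-14*(-1/6))) - 2/143*1/21843) - 741)/18322 = ((-19/7/3 - 2/3123549) - 741)*(1/18322) = ((-19*3/7 - 2/3123549) - 741)*(1/18322) = ((-57/7 - 2/3123549) - 741)*(1/18322) = (-178042307/21864843 - 741)*(1/18322) = -16379890970/21864843*1/18322 = -8189945485/200303826723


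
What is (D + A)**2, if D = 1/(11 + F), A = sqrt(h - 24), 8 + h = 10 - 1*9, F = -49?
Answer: (-1 + 38*I*sqrt(31))**2/1444 ≈ -30.999 - 0.29304*I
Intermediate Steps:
h = -7 (h = -8 + (10 - 1*9) = -8 + (10 - 9) = -8 + 1 = -7)
A = I*sqrt(31) (A = sqrt(-7 - 24) = sqrt(-31) = I*sqrt(31) ≈ 5.5678*I)
D = -1/38 (D = 1/(11 - 49) = 1/(-38) = -1/38 ≈ -0.026316)
(D + A)**2 = (-1/38 + I*sqrt(31))**2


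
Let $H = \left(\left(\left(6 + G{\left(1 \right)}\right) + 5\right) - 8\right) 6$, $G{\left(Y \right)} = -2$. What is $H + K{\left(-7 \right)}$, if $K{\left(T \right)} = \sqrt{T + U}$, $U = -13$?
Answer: $6 + 2 i \sqrt{5} \approx 6.0 + 4.4721 i$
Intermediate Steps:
$K{\left(T \right)} = \sqrt{-13 + T}$ ($K{\left(T \right)} = \sqrt{T - 13} = \sqrt{-13 + T}$)
$H = 6$ ($H = \left(\left(\left(6 - 2\right) + 5\right) - 8\right) 6 = \left(\left(4 + 5\right) - 8\right) 6 = \left(9 - 8\right) 6 = 1 \cdot 6 = 6$)
$H + K{\left(-7 \right)} = 6 + \sqrt{-13 - 7} = 6 + \sqrt{-20} = 6 + 2 i \sqrt{5}$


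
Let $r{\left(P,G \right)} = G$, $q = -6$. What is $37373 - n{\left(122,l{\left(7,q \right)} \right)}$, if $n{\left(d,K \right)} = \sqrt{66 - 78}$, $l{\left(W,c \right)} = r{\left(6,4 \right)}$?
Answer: $37373 - 2 i \sqrt{3} \approx 37373.0 - 3.4641 i$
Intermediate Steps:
$l{\left(W,c \right)} = 4$
$n{\left(d,K \right)} = 2 i \sqrt{3}$ ($n{\left(d,K \right)} = \sqrt{-12} = 2 i \sqrt{3}$)
$37373 - n{\left(122,l{\left(7,q \right)} \right)} = 37373 - 2 i \sqrt{3}$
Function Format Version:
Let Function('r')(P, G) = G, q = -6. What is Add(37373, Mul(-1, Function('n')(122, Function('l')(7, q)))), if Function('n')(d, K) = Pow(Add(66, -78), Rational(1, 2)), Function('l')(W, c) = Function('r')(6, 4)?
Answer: Add(37373, Mul(-2, I, Pow(3, Rational(1, 2)))) ≈ Add(37373., Mul(-3.4641, I))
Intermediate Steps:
Function('l')(W, c) = 4
Function('n')(d, K) = Mul(2, I, Pow(3, Rational(1, 2))) (Function('n')(d, K) = Pow(-12, Rational(1, 2)) = Mul(2, I, Pow(3, Rational(1, 2))))
Add(37373, Mul(-1, Function('n')(122, Function('l')(7, q)))) = Add(37373, Mul(-1, Mul(2, I, Pow(3, Rational(1, 2))))) = Add(37373, Mul(-2, I, Pow(3, Rational(1, 2))))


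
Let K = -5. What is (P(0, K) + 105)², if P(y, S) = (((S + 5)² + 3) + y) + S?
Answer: 10609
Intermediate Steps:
P(y, S) = 3 + S + y + (5 + S)² (P(y, S) = (((5 + S)² + 3) + y) + S = ((3 + (5 + S)²) + y) + S = (3 + y + (5 + S)²) + S = 3 + S + y + (5 + S)²)
(P(0, K) + 105)² = ((3 - 5 + 0 + (5 - 5)²) + 105)² = ((3 - 5 + 0 + 0²) + 105)² = ((3 - 5 + 0 + 0) + 105)² = (-2 + 105)² = 103² = 10609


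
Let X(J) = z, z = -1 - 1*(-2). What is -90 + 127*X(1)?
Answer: 37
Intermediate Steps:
z = 1 (z = -1 + 2 = 1)
X(J) = 1
-90 + 127*X(1) = -90 + 127*1 = -90 + 127 = 37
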